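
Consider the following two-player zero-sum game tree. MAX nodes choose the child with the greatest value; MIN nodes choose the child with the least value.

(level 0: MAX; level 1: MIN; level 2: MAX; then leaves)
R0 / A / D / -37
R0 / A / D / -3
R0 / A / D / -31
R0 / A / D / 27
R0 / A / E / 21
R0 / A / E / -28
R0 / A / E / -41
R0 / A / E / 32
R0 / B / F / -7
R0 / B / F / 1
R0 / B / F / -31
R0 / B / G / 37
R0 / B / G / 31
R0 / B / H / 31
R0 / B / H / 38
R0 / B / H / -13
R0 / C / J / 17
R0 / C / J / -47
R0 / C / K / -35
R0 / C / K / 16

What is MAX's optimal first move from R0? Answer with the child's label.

A

D (MAX): max(-37, -3, -31, 27) = 27
E (MAX): max(21, -28, -41, 32) = 32
A (MIN): min(27, 32) = 27
F (MAX): max(-7, 1, -31) = 1
G (MAX): max(37, 31) = 37
H (MAX): max(31, 38, -13) = 38
B (MIN): min(1, 37, 38) = 1
J (MAX): max(17, -47) = 17
K (MAX): max(-35, 16) = 16
C (MIN): min(17, 16) = 16
R0 (MAX): max(27, 1, 16) = 27
MAX at R0 wants the highest of {A=27, B=1, C=16}, so chooses A.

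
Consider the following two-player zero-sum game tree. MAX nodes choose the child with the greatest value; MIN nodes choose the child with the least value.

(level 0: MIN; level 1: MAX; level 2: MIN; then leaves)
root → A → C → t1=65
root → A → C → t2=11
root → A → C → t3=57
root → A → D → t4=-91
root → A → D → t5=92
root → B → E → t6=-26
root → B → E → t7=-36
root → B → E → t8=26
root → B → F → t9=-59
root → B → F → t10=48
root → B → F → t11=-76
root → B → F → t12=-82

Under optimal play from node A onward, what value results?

11

C (MIN): min(65, 11, 57) = 11
D (MIN): min(-91, 92) = -91
A (MAX): max(11, -91) = 11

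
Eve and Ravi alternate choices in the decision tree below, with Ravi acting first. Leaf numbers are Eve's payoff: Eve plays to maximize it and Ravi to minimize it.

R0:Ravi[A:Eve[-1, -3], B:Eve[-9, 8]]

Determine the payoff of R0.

-1

A (Eve): max(-1, -3) = -1
B (Eve): max(-9, 8) = 8
R0 (Ravi): min(-1, 8) = -1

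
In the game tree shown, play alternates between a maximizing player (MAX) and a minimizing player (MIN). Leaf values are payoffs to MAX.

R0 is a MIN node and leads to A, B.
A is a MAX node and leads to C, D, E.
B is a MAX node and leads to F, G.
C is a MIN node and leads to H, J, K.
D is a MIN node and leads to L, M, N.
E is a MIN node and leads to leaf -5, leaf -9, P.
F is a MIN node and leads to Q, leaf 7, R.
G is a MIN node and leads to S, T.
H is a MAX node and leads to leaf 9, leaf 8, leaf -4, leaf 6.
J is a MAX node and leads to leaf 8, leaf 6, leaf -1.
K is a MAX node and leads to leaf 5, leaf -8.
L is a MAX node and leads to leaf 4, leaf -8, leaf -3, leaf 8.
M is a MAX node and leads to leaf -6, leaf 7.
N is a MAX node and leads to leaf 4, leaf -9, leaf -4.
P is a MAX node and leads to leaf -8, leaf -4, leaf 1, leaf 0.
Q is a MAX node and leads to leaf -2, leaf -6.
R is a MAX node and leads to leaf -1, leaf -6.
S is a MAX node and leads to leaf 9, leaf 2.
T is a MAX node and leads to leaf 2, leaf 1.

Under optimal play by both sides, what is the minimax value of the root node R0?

H (MAX): max(9, 8, -4, 6) = 9
J (MAX): max(8, 6, -1) = 8
K (MAX): max(5, -8) = 5
C (MIN): min(9, 8, 5) = 5
L (MAX): max(4, -8, -3, 8) = 8
M (MAX): max(-6, 7) = 7
N (MAX): max(4, -9, -4) = 4
D (MIN): min(8, 7, 4) = 4
P (MAX): max(-8, -4, 1, 0) = 1
E (MIN): min(-5, -9, 1) = -9
A (MAX): max(5, 4, -9) = 5
Q (MAX): max(-2, -6) = -2
R (MAX): max(-1, -6) = -1
F (MIN): min(-2, 7, -1) = -2
S (MAX): max(9, 2) = 9
T (MAX): max(2, 1) = 2
G (MIN): min(9, 2) = 2
B (MAX): max(-2, 2) = 2
R0 (MIN): min(5, 2) = 2

2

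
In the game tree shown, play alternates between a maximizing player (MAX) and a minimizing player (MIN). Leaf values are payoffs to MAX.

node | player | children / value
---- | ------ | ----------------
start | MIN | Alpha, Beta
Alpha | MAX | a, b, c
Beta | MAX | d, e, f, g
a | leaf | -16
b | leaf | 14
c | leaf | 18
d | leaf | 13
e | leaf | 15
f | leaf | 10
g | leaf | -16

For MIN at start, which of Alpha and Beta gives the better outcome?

Alpha (MAX): max(-16, 14, 18) = 18
Beta (MAX): max(13, 15, 10, -16) = 15
MIN prefers the lower value; Alpha=18, Beta=15. Beta is better since 15 < 18.

Beta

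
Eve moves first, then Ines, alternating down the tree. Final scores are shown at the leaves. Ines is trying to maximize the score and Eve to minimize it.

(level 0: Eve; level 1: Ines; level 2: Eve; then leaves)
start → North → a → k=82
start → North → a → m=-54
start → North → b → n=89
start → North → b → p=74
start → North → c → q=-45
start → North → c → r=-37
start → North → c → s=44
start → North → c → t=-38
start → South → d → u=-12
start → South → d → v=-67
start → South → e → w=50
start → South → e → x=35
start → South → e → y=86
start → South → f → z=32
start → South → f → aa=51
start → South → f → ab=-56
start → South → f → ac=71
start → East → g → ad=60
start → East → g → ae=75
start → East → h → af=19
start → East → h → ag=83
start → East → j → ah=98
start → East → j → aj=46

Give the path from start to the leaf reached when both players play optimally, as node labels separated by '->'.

start -> South -> e -> x

a (Eve): min(82, -54) = -54
b (Eve): min(89, 74) = 74
c (Eve): min(-45, -37, 44, -38) = -45
North (Ines): max(-54, 74, -45) = 74
d (Eve): min(-12, -67) = -67
e (Eve): min(50, 35, 86) = 35
f (Eve): min(32, 51, -56, 71) = -56
South (Ines): max(-67, 35, -56) = 35
g (Eve): min(60, 75) = 60
h (Eve): min(19, 83) = 19
j (Eve): min(98, 46) = 46
East (Ines): max(60, 19, 46) = 60
start (Eve): min(74, 35, 60) = 35
At start, Eve picks South (lowest: 35).
At South, Ines picks e (highest: 35).
At e, Eve picks x (lowest: 35).
Terminal value 35.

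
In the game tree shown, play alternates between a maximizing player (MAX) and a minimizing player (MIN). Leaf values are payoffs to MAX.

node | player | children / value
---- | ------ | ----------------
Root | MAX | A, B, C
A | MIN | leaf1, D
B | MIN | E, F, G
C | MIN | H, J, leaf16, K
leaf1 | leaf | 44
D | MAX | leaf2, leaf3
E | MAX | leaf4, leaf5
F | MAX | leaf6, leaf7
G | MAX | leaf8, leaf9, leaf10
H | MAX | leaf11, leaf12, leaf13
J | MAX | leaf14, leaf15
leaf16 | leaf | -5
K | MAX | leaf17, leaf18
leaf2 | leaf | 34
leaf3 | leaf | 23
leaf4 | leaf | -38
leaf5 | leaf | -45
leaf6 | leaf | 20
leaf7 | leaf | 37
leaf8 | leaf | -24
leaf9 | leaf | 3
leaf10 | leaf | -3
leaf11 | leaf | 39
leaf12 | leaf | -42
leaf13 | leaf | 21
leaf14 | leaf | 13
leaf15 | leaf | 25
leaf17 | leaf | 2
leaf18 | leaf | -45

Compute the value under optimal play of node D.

D (MAX): max(34, 23) = 34

34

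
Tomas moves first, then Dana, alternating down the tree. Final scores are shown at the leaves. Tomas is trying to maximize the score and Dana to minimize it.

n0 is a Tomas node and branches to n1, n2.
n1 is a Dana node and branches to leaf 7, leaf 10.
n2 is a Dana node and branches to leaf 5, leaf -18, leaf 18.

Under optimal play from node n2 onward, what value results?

n2 (Dana): min(5, -18, 18) = -18

-18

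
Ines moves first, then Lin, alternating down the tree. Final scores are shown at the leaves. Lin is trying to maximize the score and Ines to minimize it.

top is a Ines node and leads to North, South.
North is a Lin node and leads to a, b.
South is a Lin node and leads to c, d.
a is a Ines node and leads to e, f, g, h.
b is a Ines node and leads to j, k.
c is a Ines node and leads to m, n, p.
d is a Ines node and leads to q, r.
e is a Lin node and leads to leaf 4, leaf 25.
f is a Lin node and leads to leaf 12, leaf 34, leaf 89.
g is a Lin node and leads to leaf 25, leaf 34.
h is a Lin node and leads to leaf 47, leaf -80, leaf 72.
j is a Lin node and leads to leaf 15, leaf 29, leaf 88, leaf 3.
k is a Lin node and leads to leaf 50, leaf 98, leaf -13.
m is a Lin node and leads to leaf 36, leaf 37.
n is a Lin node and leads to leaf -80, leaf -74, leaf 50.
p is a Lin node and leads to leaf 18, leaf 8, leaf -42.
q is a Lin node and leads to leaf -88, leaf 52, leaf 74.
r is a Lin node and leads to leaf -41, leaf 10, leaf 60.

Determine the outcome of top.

e (Lin): max(4, 25) = 25
f (Lin): max(12, 34, 89) = 89
g (Lin): max(25, 34) = 34
h (Lin): max(47, -80, 72) = 72
a (Ines): min(25, 89, 34, 72) = 25
j (Lin): max(15, 29, 88, 3) = 88
k (Lin): max(50, 98, -13) = 98
b (Ines): min(88, 98) = 88
North (Lin): max(25, 88) = 88
m (Lin): max(36, 37) = 37
n (Lin): max(-80, -74, 50) = 50
p (Lin): max(18, 8, -42) = 18
c (Ines): min(37, 50, 18) = 18
q (Lin): max(-88, 52, 74) = 74
r (Lin): max(-41, 10, 60) = 60
d (Ines): min(74, 60) = 60
South (Lin): max(18, 60) = 60
top (Ines): min(88, 60) = 60

60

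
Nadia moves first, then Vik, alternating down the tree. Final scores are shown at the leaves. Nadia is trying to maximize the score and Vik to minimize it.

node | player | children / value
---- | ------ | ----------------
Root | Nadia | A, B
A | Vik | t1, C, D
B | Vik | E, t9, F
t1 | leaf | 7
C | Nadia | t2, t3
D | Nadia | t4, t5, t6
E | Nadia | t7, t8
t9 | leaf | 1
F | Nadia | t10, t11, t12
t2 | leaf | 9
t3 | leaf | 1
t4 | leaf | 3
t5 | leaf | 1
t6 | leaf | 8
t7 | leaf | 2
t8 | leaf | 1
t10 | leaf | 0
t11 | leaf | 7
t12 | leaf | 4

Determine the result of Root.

C (Nadia): max(9, 1) = 9
D (Nadia): max(3, 1, 8) = 8
A (Vik): min(7, 9, 8) = 7
E (Nadia): max(2, 1) = 2
F (Nadia): max(0, 7, 4) = 7
B (Vik): min(2, 1, 7) = 1
Root (Nadia): max(7, 1) = 7

7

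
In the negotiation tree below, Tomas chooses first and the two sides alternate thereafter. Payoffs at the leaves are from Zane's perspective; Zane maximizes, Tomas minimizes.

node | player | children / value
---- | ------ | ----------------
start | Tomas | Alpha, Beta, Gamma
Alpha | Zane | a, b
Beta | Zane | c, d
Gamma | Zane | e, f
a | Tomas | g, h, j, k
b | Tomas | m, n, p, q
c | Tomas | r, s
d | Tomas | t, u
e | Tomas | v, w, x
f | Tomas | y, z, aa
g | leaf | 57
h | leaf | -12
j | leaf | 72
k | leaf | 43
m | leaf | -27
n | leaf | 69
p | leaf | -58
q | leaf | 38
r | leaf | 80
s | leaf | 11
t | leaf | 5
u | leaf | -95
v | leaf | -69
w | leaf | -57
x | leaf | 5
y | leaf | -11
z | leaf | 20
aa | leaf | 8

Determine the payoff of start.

a (Tomas): min(57, -12, 72, 43) = -12
b (Tomas): min(-27, 69, -58, 38) = -58
Alpha (Zane): max(-12, -58) = -12
c (Tomas): min(80, 11) = 11
d (Tomas): min(5, -95) = -95
Beta (Zane): max(11, -95) = 11
e (Tomas): min(-69, -57, 5) = -69
f (Tomas): min(-11, 20, 8) = -11
Gamma (Zane): max(-69, -11) = -11
start (Tomas): min(-12, 11, -11) = -12

-12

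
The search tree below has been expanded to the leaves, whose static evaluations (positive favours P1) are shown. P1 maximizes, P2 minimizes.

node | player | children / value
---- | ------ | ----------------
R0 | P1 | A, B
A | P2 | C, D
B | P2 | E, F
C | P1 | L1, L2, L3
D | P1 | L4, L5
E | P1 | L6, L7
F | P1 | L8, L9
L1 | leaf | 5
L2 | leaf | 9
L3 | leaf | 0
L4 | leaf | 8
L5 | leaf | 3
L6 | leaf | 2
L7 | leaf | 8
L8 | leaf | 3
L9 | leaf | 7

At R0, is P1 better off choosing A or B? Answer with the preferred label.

A

C (P1): max(5, 9, 0) = 9
D (P1): max(8, 3) = 8
A (P2): min(9, 8) = 8
E (P1): max(2, 8) = 8
F (P1): max(3, 7) = 7
B (P2): min(8, 7) = 7
P1 prefers the higher value; A=8, B=7. A is better since 8 > 7.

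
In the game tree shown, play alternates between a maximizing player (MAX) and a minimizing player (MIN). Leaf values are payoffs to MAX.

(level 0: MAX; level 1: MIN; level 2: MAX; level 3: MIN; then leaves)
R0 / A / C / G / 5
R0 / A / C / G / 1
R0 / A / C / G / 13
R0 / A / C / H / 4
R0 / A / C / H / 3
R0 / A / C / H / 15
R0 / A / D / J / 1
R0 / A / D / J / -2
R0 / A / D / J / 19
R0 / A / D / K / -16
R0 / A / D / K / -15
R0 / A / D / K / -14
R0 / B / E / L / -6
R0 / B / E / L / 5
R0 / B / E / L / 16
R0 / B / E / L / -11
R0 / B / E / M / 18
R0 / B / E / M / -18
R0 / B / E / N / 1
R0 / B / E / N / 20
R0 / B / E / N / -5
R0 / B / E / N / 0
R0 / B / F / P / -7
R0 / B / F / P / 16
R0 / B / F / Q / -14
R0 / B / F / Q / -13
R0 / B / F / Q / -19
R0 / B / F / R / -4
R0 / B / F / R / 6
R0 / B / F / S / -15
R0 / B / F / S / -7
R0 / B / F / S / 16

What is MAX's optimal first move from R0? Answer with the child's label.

A

G (MIN): min(5, 1, 13) = 1
H (MIN): min(4, 3, 15) = 3
C (MAX): max(1, 3) = 3
J (MIN): min(1, -2, 19) = -2
K (MIN): min(-16, -15, -14) = -16
D (MAX): max(-2, -16) = -2
A (MIN): min(3, -2) = -2
L (MIN): min(-6, 5, 16, -11) = -11
M (MIN): min(18, -18) = -18
N (MIN): min(1, 20, -5, 0) = -5
E (MAX): max(-11, -18, -5) = -5
P (MIN): min(-7, 16) = -7
Q (MIN): min(-14, -13, -19) = -19
R (MIN): min(-4, 6) = -4
S (MIN): min(-15, -7, 16) = -15
F (MAX): max(-7, -19, -4, -15) = -4
B (MIN): min(-5, -4) = -5
R0 (MAX): max(-2, -5) = -2
MAX at R0 wants the highest of {A=-2, B=-5}, so chooses A.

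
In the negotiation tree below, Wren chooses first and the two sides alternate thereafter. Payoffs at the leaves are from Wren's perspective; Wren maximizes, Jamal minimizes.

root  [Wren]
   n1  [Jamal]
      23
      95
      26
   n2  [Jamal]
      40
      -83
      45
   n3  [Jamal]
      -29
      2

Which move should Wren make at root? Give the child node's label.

n1

n1 (Jamal): min(23, 95, 26) = 23
n2 (Jamal): min(40, -83, 45) = -83
n3 (Jamal): min(-29, 2) = -29
root (Wren): max(23, -83, -29) = 23
Wren at root wants the highest of {n1=23, n2=-83, n3=-29}, so chooses n1.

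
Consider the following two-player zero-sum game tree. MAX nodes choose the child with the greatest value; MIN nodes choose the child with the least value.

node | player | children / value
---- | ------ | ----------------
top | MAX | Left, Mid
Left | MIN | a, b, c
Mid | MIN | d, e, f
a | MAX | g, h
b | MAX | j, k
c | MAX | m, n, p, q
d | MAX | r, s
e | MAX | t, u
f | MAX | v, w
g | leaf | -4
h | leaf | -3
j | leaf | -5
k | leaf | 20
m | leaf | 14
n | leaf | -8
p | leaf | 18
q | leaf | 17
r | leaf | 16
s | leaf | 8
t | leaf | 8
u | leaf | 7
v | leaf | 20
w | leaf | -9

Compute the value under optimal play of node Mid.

8

d (MAX): max(16, 8) = 16
e (MAX): max(8, 7) = 8
f (MAX): max(20, -9) = 20
Mid (MIN): min(16, 8, 20) = 8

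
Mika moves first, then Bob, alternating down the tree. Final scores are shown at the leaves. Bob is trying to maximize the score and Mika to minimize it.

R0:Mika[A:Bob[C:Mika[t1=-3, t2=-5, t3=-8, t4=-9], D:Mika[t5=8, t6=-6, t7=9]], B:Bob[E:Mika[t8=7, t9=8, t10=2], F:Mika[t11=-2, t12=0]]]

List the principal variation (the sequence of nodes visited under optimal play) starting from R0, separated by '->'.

R0 -> A -> D -> t6

C (Mika): min(-3, -5, -8, -9) = -9
D (Mika): min(8, -6, 9) = -6
A (Bob): max(-9, -6) = -6
E (Mika): min(7, 8, 2) = 2
F (Mika): min(-2, 0) = -2
B (Bob): max(2, -2) = 2
R0 (Mika): min(-6, 2) = -6
At R0, Mika picks A (lowest: -6).
At A, Bob picks D (highest: -6).
At D, Mika picks t6 (lowest: -6).
Terminal value -6.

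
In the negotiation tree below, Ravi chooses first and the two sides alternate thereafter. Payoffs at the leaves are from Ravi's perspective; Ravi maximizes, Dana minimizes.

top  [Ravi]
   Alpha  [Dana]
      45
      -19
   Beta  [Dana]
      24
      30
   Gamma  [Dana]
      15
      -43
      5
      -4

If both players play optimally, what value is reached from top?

24

Alpha (Dana): min(45, -19) = -19
Beta (Dana): min(24, 30) = 24
Gamma (Dana): min(15, -43, 5, -4) = -43
top (Ravi): max(-19, 24, -43) = 24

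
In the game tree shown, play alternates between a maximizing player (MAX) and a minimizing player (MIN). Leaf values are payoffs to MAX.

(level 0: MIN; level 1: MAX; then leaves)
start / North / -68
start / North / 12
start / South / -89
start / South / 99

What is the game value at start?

12

North (MAX): max(-68, 12) = 12
South (MAX): max(-89, 99) = 99
start (MIN): min(12, 99) = 12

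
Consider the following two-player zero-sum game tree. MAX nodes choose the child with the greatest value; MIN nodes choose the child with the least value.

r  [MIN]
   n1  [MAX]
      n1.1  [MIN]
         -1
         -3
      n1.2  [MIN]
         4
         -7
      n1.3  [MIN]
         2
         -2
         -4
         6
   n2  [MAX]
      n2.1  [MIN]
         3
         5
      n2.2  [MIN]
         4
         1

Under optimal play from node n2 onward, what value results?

n2.1 (MIN): min(3, 5) = 3
n2.2 (MIN): min(4, 1) = 1
n2 (MAX): max(3, 1) = 3

3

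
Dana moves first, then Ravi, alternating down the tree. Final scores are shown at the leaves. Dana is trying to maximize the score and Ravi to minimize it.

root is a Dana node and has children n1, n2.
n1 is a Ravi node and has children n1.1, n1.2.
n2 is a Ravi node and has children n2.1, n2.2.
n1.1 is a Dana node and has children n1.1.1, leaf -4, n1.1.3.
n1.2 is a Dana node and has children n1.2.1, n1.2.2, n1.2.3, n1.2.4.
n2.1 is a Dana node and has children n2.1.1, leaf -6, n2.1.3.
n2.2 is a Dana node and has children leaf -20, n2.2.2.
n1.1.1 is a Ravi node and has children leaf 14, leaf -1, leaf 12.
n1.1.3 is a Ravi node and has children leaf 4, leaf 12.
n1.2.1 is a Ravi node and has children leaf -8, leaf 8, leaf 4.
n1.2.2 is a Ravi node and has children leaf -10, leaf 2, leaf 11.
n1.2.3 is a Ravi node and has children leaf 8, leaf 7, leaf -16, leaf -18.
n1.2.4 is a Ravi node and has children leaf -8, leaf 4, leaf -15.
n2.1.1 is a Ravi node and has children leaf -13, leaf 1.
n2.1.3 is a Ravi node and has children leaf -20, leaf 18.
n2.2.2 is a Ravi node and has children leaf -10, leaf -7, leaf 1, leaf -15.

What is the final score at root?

n1.1.1 (Ravi): min(14, -1, 12) = -1
n1.1.3 (Ravi): min(4, 12) = 4
n1.1 (Dana): max(-1, -4, 4) = 4
n1.2.1 (Ravi): min(-8, 8, 4) = -8
n1.2.2 (Ravi): min(-10, 2, 11) = -10
n1.2.3 (Ravi): min(8, 7, -16, -18) = -18
n1.2.4 (Ravi): min(-8, 4, -15) = -15
n1.2 (Dana): max(-8, -10, -18, -15) = -8
n1 (Ravi): min(4, -8) = -8
n2.1.1 (Ravi): min(-13, 1) = -13
n2.1.3 (Ravi): min(-20, 18) = -20
n2.1 (Dana): max(-13, -6, -20) = -6
n2.2.2 (Ravi): min(-10, -7, 1, -15) = -15
n2.2 (Dana): max(-20, -15) = -15
n2 (Ravi): min(-6, -15) = -15
root (Dana): max(-8, -15) = -8

-8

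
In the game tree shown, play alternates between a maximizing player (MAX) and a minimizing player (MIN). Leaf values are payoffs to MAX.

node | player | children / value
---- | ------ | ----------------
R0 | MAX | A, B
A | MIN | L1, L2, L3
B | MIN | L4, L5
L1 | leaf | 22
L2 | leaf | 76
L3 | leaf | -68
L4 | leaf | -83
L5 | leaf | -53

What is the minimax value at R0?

-68

A (MIN): min(22, 76, -68) = -68
B (MIN): min(-83, -53) = -83
R0 (MAX): max(-68, -83) = -68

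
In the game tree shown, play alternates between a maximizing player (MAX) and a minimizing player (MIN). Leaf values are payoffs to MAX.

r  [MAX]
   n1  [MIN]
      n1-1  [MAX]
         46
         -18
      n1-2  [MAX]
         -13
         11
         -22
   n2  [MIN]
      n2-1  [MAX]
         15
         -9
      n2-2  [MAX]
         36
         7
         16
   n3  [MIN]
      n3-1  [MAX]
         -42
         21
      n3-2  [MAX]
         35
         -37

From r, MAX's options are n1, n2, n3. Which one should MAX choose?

n1-1 (MAX): max(46, -18) = 46
n1-2 (MAX): max(-13, 11, -22) = 11
n1 (MIN): min(46, 11) = 11
n2-1 (MAX): max(15, -9) = 15
n2-2 (MAX): max(36, 7, 16) = 36
n2 (MIN): min(15, 36) = 15
n3-1 (MAX): max(-42, 21) = 21
n3-2 (MAX): max(35, -37) = 35
n3 (MIN): min(21, 35) = 21
r (MAX): max(11, 15, 21) = 21
MAX at r wants the highest of {n1=11, n2=15, n3=21}, so chooses n3.

n3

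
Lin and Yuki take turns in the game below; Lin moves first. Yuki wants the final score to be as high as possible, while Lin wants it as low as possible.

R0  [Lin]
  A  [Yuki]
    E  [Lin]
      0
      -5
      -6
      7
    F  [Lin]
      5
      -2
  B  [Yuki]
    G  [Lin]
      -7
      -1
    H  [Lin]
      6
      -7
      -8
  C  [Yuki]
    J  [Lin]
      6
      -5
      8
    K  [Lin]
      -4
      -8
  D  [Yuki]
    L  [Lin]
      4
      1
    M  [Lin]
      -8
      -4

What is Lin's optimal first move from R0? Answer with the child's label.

B

E (Lin): min(0, -5, -6, 7) = -6
F (Lin): min(5, -2) = -2
A (Yuki): max(-6, -2) = -2
G (Lin): min(-7, -1) = -7
H (Lin): min(6, -7, -8) = -8
B (Yuki): max(-7, -8) = -7
J (Lin): min(6, -5, 8) = -5
K (Lin): min(-4, -8) = -8
C (Yuki): max(-5, -8) = -5
L (Lin): min(4, 1) = 1
M (Lin): min(-8, -4) = -8
D (Yuki): max(1, -8) = 1
R0 (Lin): min(-2, -7, -5, 1) = -7
Lin at R0 wants the lowest of {A=-2, B=-7, C=-5, D=1}, so chooses B.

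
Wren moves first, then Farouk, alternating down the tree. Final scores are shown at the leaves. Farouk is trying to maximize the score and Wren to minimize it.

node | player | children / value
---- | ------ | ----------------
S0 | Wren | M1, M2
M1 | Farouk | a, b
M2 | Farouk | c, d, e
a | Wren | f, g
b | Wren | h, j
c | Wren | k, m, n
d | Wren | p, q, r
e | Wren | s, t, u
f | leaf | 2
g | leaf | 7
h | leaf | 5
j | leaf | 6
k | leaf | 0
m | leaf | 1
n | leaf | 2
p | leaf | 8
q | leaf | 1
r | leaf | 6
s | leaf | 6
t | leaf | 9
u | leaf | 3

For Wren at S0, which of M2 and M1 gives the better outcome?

c (Wren): min(0, 1, 2) = 0
d (Wren): min(8, 1, 6) = 1
e (Wren): min(6, 9, 3) = 3
M2 (Farouk): max(0, 1, 3) = 3
a (Wren): min(2, 7) = 2
b (Wren): min(5, 6) = 5
M1 (Farouk): max(2, 5) = 5
Wren prefers the lower value; M2=3, M1=5. M2 is better since 3 < 5.

M2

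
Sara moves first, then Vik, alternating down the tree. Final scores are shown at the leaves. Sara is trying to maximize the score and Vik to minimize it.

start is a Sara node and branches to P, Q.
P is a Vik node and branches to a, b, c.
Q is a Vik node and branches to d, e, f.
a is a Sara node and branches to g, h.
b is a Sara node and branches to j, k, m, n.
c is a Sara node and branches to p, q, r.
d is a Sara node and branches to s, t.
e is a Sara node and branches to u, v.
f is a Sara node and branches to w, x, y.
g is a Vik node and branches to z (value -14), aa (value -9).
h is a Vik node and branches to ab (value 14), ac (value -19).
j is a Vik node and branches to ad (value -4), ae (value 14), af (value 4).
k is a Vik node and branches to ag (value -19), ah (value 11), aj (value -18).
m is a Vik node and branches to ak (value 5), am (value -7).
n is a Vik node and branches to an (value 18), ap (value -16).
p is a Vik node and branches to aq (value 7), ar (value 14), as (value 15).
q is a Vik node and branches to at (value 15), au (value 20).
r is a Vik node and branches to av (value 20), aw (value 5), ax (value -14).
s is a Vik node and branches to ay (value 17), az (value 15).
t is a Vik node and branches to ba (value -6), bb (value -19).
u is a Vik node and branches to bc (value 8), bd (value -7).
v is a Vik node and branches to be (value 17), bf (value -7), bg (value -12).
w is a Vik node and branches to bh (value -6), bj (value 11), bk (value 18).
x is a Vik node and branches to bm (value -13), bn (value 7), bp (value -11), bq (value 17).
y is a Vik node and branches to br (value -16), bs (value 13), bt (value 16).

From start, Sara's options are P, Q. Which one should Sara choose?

Q

g (Vik): min(-14, -9) = -14
h (Vik): min(14, -19) = -19
a (Sara): max(-14, -19) = -14
j (Vik): min(-4, 14, 4) = -4
k (Vik): min(-19, 11, -18) = -19
m (Vik): min(5, -7) = -7
n (Vik): min(18, -16) = -16
b (Sara): max(-4, -19, -7, -16) = -4
p (Vik): min(7, 14, 15) = 7
q (Vik): min(15, 20) = 15
r (Vik): min(20, 5, -14) = -14
c (Sara): max(7, 15, -14) = 15
P (Vik): min(-14, -4, 15) = -14
s (Vik): min(17, 15) = 15
t (Vik): min(-6, -19) = -19
d (Sara): max(15, -19) = 15
u (Vik): min(8, -7) = -7
v (Vik): min(17, -7, -12) = -12
e (Sara): max(-7, -12) = -7
w (Vik): min(-6, 11, 18) = -6
x (Vik): min(-13, 7, -11, 17) = -13
y (Vik): min(-16, 13, 16) = -16
f (Sara): max(-6, -13, -16) = -6
Q (Vik): min(15, -7, -6) = -7
start (Sara): max(-14, -7) = -7
Sara at start wants the highest of {P=-14, Q=-7}, so chooses Q.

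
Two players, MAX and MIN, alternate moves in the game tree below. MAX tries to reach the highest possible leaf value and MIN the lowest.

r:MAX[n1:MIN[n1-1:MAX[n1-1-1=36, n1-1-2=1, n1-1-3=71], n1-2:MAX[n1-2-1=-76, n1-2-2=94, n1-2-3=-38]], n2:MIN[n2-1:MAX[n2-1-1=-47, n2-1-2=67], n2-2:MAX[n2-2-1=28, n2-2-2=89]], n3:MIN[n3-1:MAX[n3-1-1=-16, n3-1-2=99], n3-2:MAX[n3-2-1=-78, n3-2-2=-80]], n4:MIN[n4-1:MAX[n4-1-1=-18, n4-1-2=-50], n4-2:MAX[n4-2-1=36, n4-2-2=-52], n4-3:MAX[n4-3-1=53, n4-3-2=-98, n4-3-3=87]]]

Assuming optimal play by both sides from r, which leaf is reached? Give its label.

n1-1 (MAX): max(36, 1, 71) = 71
n1-2 (MAX): max(-76, 94, -38) = 94
n1 (MIN): min(71, 94) = 71
n2-1 (MAX): max(-47, 67) = 67
n2-2 (MAX): max(28, 89) = 89
n2 (MIN): min(67, 89) = 67
n3-1 (MAX): max(-16, 99) = 99
n3-2 (MAX): max(-78, -80) = -78
n3 (MIN): min(99, -78) = -78
n4-1 (MAX): max(-18, -50) = -18
n4-2 (MAX): max(36, -52) = 36
n4-3 (MAX): max(53, -98, 87) = 87
n4 (MIN): min(-18, 36, 87) = -18
r (MAX): max(71, 67, -78, -18) = 71
At r, MAX picks n1 (highest: 71).
At n1, MIN picks n1-1 (lowest: 71).
At n1-1, MAX picks n1-1-3 (highest: 71).
Terminal value 71.

n1-1-3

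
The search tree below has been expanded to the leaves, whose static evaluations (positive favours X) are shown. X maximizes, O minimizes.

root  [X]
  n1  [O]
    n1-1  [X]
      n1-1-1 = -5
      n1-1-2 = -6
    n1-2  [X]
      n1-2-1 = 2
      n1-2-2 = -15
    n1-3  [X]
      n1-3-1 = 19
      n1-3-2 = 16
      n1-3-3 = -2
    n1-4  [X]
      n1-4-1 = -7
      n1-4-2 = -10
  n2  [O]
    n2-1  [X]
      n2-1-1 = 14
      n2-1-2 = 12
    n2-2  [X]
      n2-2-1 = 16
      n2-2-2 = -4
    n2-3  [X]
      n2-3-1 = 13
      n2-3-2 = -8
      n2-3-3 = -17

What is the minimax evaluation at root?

13

n1-1 (X): max(-5, -6) = -5
n1-2 (X): max(2, -15) = 2
n1-3 (X): max(19, 16, -2) = 19
n1-4 (X): max(-7, -10) = -7
n1 (O): min(-5, 2, 19, -7) = -7
n2-1 (X): max(14, 12) = 14
n2-2 (X): max(16, -4) = 16
n2-3 (X): max(13, -8, -17) = 13
n2 (O): min(14, 16, 13) = 13
root (X): max(-7, 13) = 13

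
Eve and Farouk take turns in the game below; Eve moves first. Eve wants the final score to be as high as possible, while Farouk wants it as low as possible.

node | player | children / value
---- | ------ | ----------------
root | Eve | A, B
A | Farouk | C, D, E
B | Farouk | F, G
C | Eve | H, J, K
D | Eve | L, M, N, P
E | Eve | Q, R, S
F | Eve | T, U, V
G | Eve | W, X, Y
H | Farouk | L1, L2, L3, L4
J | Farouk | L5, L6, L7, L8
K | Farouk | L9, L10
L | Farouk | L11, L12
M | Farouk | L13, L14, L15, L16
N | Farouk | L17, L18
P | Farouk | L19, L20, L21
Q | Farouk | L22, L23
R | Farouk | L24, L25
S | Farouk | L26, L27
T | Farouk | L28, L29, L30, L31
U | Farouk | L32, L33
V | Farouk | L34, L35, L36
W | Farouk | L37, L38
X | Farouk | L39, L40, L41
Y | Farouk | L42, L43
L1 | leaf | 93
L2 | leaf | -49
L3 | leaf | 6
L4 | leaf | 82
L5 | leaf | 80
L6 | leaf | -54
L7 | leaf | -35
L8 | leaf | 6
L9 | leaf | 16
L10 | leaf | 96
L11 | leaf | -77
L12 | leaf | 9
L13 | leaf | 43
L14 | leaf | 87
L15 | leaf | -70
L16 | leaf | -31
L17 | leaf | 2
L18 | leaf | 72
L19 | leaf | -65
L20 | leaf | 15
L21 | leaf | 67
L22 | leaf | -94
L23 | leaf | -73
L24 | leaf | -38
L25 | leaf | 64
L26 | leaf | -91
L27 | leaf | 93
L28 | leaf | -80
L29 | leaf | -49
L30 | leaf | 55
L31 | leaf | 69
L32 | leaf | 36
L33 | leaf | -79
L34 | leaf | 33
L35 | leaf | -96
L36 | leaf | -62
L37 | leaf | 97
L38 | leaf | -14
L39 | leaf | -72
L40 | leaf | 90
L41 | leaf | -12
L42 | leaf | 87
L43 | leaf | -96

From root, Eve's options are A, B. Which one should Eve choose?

H (Farouk): min(93, -49, 6, 82) = -49
J (Farouk): min(80, -54, -35, 6) = -54
K (Farouk): min(16, 96) = 16
C (Eve): max(-49, -54, 16) = 16
L (Farouk): min(-77, 9) = -77
M (Farouk): min(43, 87, -70, -31) = -70
N (Farouk): min(2, 72) = 2
P (Farouk): min(-65, 15, 67) = -65
D (Eve): max(-77, -70, 2, -65) = 2
Q (Farouk): min(-94, -73) = -94
R (Farouk): min(-38, 64) = -38
S (Farouk): min(-91, 93) = -91
E (Eve): max(-94, -38, -91) = -38
A (Farouk): min(16, 2, -38) = -38
T (Farouk): min(-80, -49, 55, 69) = -80
U (Farouk): min(36, -79) = -79
V (Farouk): min(33, -96, -62) = -96
F (Eve): max(-80, -79, -96) = -79
W (Farouk): min(97, -14) = -14
X (Farouk): min(-72, 90, -12) = -72
Y (Farouk): min(87, -96) = -96
G (Eve): max(-14, -72, -96) = -14
B (Farouk): min(-79, -14) = -79
root (Eve): max(-38, -79) = -38
Eve at root wants the highest of {A=-38, B=-79}, so chooses A.

A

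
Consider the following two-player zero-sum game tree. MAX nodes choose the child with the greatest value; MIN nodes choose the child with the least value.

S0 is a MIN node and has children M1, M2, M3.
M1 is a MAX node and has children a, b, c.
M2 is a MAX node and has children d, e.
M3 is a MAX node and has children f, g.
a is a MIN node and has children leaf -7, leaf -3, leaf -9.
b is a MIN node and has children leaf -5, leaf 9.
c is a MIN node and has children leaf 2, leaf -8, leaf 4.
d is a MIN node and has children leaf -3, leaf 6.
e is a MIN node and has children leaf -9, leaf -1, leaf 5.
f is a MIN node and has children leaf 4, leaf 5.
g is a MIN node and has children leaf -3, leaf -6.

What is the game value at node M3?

f (MIN): min(4, 5) = 4
g (MIN): min(-3, -6) = -6
M3 (MAX): max(4, -6) = 4

4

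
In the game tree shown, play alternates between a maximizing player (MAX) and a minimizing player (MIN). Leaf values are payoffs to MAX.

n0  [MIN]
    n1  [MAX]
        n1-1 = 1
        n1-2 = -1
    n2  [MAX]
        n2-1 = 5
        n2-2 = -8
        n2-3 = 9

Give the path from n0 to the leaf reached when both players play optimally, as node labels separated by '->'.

n1 (MAX): max(1, -1) = 1
n2 (MAX): max(5, -8, 9) = 9
n0 (MIN): min(1, 9) = 1
At n0, MIN picks n1 (lowest: 1).
At n1, MAX picks n1-1 (highest: 1).
Terminal value 1.

n0 -> n1 -> n1-1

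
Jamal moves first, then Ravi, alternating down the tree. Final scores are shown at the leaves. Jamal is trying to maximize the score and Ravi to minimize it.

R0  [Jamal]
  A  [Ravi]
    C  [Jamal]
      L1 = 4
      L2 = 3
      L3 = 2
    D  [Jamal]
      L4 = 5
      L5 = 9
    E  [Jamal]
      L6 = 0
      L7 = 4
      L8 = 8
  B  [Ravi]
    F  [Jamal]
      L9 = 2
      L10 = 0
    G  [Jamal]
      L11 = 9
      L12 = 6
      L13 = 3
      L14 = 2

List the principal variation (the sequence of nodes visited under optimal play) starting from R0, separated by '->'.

R0 -> A -> C -> L1

C (Jamal): max(4, 3, 2) = 4
D (Jamal): max(5, 9) = 9
E (Jamal): max(0, 4, 8) = 8
A (Ravi): min(4, 9, 8) = 4
F (Jamal): max(2, 0) = 2
G (Jamal): max(9, 6, 3, 2) = 9
B (Ravi): min(2, 9) = 2
R0 (Jamal): max(4, 2) = 4
At R0, Jamal picks A (highest: 4).
At A, Ravi picks C (lowest: 4).
At C, Jamal picks L1 (highest: 4).
Terminal value 4.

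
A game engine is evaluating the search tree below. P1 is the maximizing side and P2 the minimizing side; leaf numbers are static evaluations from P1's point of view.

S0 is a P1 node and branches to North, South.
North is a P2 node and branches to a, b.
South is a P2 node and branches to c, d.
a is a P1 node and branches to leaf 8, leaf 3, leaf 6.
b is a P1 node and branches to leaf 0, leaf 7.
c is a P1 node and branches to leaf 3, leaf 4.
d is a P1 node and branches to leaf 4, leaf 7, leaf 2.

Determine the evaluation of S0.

a (P1): max(8, 3, 6) = 8
b (P1): max(0, 7) = 7
North (P2): min(8, 7) = 7
c (P1): max(3, 4) = 4
d (P1): max(4, 7, 2) = 7
South (P2): min(4, 7) = 4
S0 (P1): max(7, 4) = 7

7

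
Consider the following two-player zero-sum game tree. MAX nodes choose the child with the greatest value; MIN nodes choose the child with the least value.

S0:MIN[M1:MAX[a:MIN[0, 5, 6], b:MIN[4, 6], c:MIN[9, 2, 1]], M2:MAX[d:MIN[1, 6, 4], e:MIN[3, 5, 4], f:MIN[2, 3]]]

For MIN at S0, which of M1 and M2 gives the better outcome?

M2

a (MIN): min(0, 5, 6) = 0
b (MIN): min(4, 6) = 4
c (MIN): min(9, 2, 1) = 1
M1 (MAX): max(0, 4, 1) = 4
d (MIN): min(1, 6, 4) = 1
e (MIN): min(3, 5, 4) = 3
f (MIN): min(2, 3) = 2
M2 (MAX): max(1, 3, 2) = 3
MIN prefers the lower value; M1=4, M2=3. M2 is better since 3 < 4.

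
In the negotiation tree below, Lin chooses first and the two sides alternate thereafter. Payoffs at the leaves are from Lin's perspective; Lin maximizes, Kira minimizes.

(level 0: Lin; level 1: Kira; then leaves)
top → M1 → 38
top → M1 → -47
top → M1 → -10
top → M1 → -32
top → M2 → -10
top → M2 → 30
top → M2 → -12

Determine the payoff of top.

M1 (Kira): min(38, -47, -10, -32) = -47
M2 (Kira): min(-10, 30, -12) = -12
top (Lin): max(-47, -12) = -12

-12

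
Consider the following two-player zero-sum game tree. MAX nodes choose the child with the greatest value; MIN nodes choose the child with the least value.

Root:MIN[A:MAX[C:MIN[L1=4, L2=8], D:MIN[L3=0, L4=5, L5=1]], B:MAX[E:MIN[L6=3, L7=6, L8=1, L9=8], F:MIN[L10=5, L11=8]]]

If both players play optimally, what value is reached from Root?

4

C (MIN): min(4, 8) = 4
D (MIN): min(0, 5, 1) = 0
A (MAX): max(4, 0) = 4
E (MIN): min(3, 6, 1, 8) = 1
F (MIN): min(5, 8) = 5
B (MAX): max(1, 5) = 5
Root (MIN): min(4, 5) = 4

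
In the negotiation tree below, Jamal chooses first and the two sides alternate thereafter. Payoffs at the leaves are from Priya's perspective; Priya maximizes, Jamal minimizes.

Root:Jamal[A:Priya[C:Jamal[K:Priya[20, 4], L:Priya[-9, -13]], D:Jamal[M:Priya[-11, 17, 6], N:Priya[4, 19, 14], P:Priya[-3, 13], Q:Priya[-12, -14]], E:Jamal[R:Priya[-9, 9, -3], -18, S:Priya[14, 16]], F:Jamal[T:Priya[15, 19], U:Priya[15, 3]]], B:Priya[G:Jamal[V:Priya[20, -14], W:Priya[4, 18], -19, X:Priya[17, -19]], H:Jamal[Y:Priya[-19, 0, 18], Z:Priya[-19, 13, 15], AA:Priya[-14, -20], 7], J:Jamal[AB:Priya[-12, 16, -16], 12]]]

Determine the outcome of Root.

K (Priya): max(20, 4) = 20
L (Priya): max(-9, -13) = -9
C (Jamal): min(20, -9) = -9
M (Priya): max(-11, 17, 6) = 17
N (Priya): max(4, 19, 14) = 19
P (Priya): max(-3, 13) = 13
Q (Priya): max(-12, -14) = -12
D (Jamal): min(17, 19, 13, -12) = -12
R (Priya): max(-9, 9, -3) = 9
S (Priya): max(14, 16) = 16
E (Jamal): min(9, -18, 16) = -18
T (Priya): max(15, 19) = 19
U (Priya): max(15, 3) = 15
F (Jamal): min(19, 15) = 15
A (Priya): max(-9, -12, -18, 15) = 15
V (Priya): max(20, -14) = 20
W (Priya): max(4, 18) = 18
X (Priya): max(17, -19) = 17
G (Jamal): min(20, 18, -19, 17) = -19
Y (Priya): max(-19, 0, 18) = 18
Z (Priya): max(-19, 13, 15) = 15
AA (Priya): max(-14, -20) = -14
H (Jamal): min(18, 15, -14, 7) = -14
AB (Priya): max(-12, 16, -16) = 16
J (Jamal): min(16, 12) = 12
B (Priya): max(-19, -14, 12) = 12
Root (Jamal): min(15, 12) = 12

12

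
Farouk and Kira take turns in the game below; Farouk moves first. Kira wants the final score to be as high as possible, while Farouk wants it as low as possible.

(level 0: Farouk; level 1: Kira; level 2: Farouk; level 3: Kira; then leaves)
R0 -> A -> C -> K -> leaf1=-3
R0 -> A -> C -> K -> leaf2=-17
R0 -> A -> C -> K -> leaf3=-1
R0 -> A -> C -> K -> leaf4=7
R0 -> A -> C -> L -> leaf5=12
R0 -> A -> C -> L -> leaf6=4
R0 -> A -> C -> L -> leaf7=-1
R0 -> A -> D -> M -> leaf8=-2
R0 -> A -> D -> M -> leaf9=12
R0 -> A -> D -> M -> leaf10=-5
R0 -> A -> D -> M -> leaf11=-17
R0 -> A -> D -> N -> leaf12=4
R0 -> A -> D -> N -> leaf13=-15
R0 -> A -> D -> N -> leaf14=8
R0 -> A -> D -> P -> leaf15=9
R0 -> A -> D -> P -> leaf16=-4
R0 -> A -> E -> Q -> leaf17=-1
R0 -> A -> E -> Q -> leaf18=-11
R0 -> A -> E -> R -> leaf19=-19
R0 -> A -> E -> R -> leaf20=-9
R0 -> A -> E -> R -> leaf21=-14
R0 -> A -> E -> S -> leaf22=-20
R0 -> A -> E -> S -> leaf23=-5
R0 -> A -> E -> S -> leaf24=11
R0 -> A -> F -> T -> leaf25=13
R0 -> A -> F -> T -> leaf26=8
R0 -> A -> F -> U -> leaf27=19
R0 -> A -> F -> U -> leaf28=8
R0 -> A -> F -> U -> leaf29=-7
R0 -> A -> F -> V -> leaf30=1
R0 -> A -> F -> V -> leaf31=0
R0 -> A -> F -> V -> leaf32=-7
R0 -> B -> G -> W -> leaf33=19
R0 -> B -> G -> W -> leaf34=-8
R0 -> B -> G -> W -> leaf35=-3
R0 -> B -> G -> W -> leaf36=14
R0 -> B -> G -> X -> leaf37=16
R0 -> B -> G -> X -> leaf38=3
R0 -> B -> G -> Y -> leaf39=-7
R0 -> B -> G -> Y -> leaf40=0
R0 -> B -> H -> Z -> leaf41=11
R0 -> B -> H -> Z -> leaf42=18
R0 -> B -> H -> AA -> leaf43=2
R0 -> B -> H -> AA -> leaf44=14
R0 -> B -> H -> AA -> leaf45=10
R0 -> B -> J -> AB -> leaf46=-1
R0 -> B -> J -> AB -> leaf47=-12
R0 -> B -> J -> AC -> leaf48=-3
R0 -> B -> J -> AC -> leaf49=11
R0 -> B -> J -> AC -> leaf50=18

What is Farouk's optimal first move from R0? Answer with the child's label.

A

K (Kira): max(-3, -17, -1, 7) = 7
L (Kira): max(12, 4, -1) = 12
C (Farouk): min(7, 12) = 7
M (Kira): max(-2, 12, -5, -17) = 12
N (Kira): max(4, -15, 8) = 8
P (Kira): max(9, -4) = 9
D (Farouk): min(12, 8, 9) = 8
Q (Kira): max(-1, -11) = -1
R (Kira): max(-19, -9, -14) = -9
S (Kira): max(-20, -5, 11) = 11
E (Farouk): min(-1, -9, 11) = -9
T (Kira): max(13, 8) = 13
U (Kira): max(19, 8, -7) = 19
V (Kira): max(1, 0, -7) = 1
F (Farouk): min(13, 19, 1) = 1
A (Kira): max(7, 8, -9, 1) = 8
W (Kira): max(19, -8, -3, 14) = 19
X (Kira): max(16, 3) = 16
Y (Kira): max(-7, 0) = 0
G (Farouk): min(19, 16, 0) = 0
Z (Kira): max(11, 18) = 18
AA (Kira): max(2, 14, 10) = 14
H (Farouk): min(18, 14) = 14
AB (Kira): max(-1, -12) = -1
AC (Kira): max(-3, 11, 18) = 18
J (Farouk): min(-1, 18) = -1
B (Kira): max(0, 14, -1) = 14
R0 (Farouk): min(8, 14) = 8
Farouk at R0 wants the lowest of {A=8, B=14}, so chooses A.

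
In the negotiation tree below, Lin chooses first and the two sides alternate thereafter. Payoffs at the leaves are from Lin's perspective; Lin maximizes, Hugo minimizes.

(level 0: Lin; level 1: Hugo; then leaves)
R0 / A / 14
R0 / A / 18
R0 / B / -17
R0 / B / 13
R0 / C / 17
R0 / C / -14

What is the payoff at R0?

A (Hugo): min(14, 18) = 14
B (Hugo): min(-17, 13) = -17
C (Hugo): min(17, -14) = -14
R0 (Lin): max(14, -17, -14) = 14

14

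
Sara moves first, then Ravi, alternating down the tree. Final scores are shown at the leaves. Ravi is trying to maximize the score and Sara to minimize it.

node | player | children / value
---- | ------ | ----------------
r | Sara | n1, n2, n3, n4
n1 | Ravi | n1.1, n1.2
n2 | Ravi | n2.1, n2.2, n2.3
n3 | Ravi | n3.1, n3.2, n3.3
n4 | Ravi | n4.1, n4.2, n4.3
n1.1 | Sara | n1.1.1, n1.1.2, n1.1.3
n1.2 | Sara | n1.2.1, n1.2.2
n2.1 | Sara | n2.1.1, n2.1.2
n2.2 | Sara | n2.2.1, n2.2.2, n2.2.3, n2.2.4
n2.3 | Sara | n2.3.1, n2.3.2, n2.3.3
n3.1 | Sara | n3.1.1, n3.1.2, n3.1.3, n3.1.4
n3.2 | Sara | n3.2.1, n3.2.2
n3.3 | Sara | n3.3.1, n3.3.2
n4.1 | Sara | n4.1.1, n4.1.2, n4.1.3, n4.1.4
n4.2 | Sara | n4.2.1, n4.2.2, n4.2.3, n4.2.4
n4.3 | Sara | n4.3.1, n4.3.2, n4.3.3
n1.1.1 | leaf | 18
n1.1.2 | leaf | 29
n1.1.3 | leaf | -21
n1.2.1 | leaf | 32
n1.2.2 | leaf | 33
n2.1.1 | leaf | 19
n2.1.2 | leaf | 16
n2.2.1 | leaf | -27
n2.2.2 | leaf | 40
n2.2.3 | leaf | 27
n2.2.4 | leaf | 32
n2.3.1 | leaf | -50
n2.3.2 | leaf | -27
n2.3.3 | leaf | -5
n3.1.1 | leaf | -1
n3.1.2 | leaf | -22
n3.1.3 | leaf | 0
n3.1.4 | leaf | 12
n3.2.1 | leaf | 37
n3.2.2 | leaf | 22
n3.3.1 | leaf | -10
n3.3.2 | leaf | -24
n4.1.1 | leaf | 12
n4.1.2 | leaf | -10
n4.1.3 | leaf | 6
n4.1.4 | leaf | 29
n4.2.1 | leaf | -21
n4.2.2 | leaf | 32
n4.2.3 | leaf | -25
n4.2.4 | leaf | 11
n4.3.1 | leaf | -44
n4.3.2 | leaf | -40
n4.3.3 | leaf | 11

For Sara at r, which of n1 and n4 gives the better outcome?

n4

n1.1 (Sara): min(18, 29, -21) = -21
n1.2 (Sara): min(32, 33) = 32
n1 (Ravi): max(-21, 32) = 32
n4.1 (Sara): min(12, -10, 6, 29) = -10
n4.2 (Sara): min(-21, 32, -25, 11) = -25
n4.3 (Sara): min(-44, -40, 11) = -44
n4 (Ravi): max(-10, -25, -44) = -10
Sara prefers the lower value; n1=32, n4=-10. n4 is better since -10 < 32.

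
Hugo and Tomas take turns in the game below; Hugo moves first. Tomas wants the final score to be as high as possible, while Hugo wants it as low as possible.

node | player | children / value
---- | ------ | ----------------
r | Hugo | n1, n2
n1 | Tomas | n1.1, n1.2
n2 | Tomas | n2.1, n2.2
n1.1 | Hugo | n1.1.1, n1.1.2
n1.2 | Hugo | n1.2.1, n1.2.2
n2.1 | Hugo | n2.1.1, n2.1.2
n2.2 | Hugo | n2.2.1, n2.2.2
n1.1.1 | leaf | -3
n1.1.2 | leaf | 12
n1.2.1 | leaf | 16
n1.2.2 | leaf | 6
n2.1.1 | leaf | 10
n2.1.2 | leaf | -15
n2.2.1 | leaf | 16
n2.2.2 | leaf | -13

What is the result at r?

-13

n1.1 (Hugo): min(-3, 12) = -3
n1.2 (Hugo): min(16, 6) = 6
n1 (Tomas): max(-3, 6) = 6
n2.1 (Hugo): min(10, -15) = -15
n2.2 (Hugo): min(16, -13) = -13
n2 (Tomas): max(-15, -13) = -13
r (Hugo): min(6, -13) = -13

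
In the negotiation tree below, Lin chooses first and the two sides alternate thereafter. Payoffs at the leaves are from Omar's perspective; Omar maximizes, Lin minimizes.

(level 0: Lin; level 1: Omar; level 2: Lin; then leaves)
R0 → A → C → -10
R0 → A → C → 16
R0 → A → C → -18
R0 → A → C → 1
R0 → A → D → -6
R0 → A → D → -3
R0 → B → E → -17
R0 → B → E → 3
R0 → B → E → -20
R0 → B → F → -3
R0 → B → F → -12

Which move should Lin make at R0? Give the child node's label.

C (Lin): min(-10, 16, -18, 1) = -18
D (Lin): min(-6, -3) = -6
A (Omar): max(-18, -6) = -6
E (Lin): min(-17, 3, -20) = -20
F (Lin): min(-3, -12) = -12
B (Omar): max(-20, -12) = -12
R0 (Lin): min(-6, -12) = -12
Lin at R0 wants the lowest of {A=-6, B=-12}, so chooses B.

B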